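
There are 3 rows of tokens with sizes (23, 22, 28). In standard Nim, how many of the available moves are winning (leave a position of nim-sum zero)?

3

Compute the nim-sum pairwise:
23 ⊕ 22 = 1
1 ⊕ 28 = 29
The overall nim-sum is X = 29. A row of size p has a winning move iff p XOR X < p (reduce it to p XOR X).
  23: 23 XOR 29 = 10 < 23 — winning move (to 10).
  22: 22 XOR 29 = 11 < 22 — winning move (to 11).
  28: 28 XOR 29 = 1 < 28 — winning move (to 1).
That gives 3 winning moves.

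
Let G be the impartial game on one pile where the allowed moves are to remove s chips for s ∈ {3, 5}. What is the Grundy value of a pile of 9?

Compute g(0), g(1), … for moves {3, 5}:
k:     0  1  2  3  4  5  6  7  8  9
g(k):  0  0  0  1  1  1  2  2  0  0
So g(9) = 0.

0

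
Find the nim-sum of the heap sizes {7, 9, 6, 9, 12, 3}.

Compute the nim-sum pairwise:
7 ^ 9 = 14
14 ^ 6 = 8
8 ^ 9 = 1
1 ^ 12 = 13
13 ^ 3 = 14

14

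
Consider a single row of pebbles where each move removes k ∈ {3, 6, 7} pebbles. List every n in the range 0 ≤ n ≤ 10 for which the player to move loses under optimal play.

0, 1, 2, 10

Grundy values for subtraction set {3, 6, 7}:
k:     0  1  2  3  4  5  6  7  8  9 10
g(k):  0  0  0  1  1  1  2  2  2  3  0
The P-positions (g = 0) in 0..10 are 0, 1, 2, 10.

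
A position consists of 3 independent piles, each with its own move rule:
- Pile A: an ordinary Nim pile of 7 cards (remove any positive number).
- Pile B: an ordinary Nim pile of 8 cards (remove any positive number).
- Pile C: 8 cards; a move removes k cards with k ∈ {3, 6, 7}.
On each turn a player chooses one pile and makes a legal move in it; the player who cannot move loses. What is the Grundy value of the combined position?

13

Pile A is a plain Nim pile of size 7, so its Grundy value is 7.
Pile B is a plain Nim pile of size 8, so its Grundy value is 8.
Grundy values for pile C (subtraction set {3, 6, 7}):
g(0) = mex{} = 0
g(1) = mex{} = 0
g(2) = mex{} = 0
g(3) = mex{0} = 1
g(4) = mex{0} = 1
g(5) = mex{0} = 1
g(6) = mex{0,1} = 2
g(7) = mex{0,1} = 2
g(8) = mex{0,1} = 2
So g(8) = 2.
By the Sprague-Grundy theorem, the Grundy value of a sum of independent games is the XOR of the component values.
Combined value = 7 XOR 8 XOR 2 = 13.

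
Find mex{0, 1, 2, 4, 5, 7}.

3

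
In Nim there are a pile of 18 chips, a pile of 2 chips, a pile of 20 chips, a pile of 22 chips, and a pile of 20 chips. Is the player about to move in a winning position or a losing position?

Winning position

Nim-sum: 18 XOR 2 XOR 20 XOR 22 XOR 20 = 6.
The nim-sum is 6 ≠ 0, so this is an N-position: the player to move can win.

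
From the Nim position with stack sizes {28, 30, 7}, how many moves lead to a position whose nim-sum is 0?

Compute the nim-sum pairwise:
28 ⊕ 30 = 2
2 ⊕ 7 = 5
The overall nim-sum is X = 5. A stack of size p has a winning move iff p XOR X < p (reduce it to p XOR X).
  28: 28 XOR 5 = 25 < 28 — winning move (to 25).
  30: 30 XOR 5 = 27 < 30 — winning move (to 27).
  7: 7 XOR 5 = 2 < 7 — winning move (to 2).
That gives 3 winning moves.

3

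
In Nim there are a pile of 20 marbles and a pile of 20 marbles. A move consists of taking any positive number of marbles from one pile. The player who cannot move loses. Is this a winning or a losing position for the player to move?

Write each in binary and XOR column by column:
  10100  (20)
  10100  (20)
  -----
  00000  (0)
The nim-sum is 0, so this is a P-position: the player to move is in a losing position under optimal play.

Losing position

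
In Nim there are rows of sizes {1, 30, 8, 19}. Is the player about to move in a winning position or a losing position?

Compute the nim-sum pairwise:
1 XOR 30 = 31
31 XOR 8 = 23
23 XOR 19 = 4
The nim-sum is 4 ≠ 0, so this is an N-position: the player to move can win.

Winning position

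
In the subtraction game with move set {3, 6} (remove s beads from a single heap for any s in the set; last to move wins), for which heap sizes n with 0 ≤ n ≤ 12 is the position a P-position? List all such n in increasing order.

Build the Grundy sequence with g(k) = mex{g(k−s) : s ∈ {3, 6}, s ≤ k}:
k:     0  1  2  3  4  5  6  7  8  9 10 11 12
g(k):  0  0  0  1  1  1  2  2  2  0  0  0  1
The P-positions (g = 0) in 0..12 are 0, 1, 2, 9, 10, 11.

0, 1, 2, 9, 10, 11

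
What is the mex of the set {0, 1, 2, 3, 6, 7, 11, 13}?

The values 0, 1, 2, 3 are all present; 4 is the first non-negative integer missing from the set.

4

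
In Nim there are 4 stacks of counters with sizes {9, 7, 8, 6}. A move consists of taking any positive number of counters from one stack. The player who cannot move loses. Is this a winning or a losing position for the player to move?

Losing position

Nim-sum: 9 XOR 7 XOR 8 XOR 6 = 0.
The nim-sum is 0, so this is a P-position: the player to move is in a losing position under optimal play.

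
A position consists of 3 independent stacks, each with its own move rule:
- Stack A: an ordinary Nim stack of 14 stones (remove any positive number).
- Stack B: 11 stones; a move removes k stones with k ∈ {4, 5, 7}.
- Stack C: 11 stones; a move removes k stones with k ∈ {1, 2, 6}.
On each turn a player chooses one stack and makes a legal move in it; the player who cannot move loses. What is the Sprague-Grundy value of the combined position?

15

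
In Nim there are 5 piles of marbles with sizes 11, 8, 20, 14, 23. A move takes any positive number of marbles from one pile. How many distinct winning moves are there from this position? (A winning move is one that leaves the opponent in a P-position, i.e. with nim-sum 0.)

Write each in binary and XOR column by column:
  01011  (11)
  01000  (8)
  10100  (20)
  01110  (14)
  10111  (23)
  -----
  01110  (14)
The overall nim-sum is X = 14. A pile of size p has a winning move iff p XOR X < p (reduce it to p XOR X).
  11: 11 XOR 14 = 5 < 11 — winning move (to 5).
  8: 8 XOR 14 = 6 < 8 — winning move (to 6).
  20: 20 XOR 14 = 26 ≥ 20 — no move.
  14: 14 XOR 14 = 0 < 14 — winning move (to 0).
  23: 23 XOR 14 = 25 ≥ 23 — no move.
That gives 3 winning moves.

3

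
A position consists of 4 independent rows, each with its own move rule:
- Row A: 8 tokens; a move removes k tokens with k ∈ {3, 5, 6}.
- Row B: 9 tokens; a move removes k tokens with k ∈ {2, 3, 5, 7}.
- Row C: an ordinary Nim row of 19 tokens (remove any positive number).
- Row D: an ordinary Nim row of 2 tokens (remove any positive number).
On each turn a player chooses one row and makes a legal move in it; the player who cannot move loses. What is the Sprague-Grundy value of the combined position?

19

For row A, compute g(0), g(1), … with moves {3, 5, 6}:
g(0) = mex{} = 0
g(1) = mex{} = 0
g(2) = mex{} = 0
g(3) = mex{0} = 1
g(4) = mex{0} = 1
g(5) = mex{0} = 1
g(6) = mex{0,1} = 2
g(7) = mex{0,1} = 2
g(8) = mex{0,1} = 2
So g(8) = 2.
For row B, compute g(0), g(1), … with moves {2, 3, 5, 7}:
g(0) = mex{} = 0
g(1) = mex{} = 0
g(2) = mex{0} = 1
g(3) = mex{0} = 1
g(4) = mex{0,1} = 2
g(5) = mex{0,1} = 2
g(6) = mex{0,1,2} = 3
g(7) = mex{0,1,2} = 3
g(8) = mex{0,1,2,3} = 4
g(9) = mex{1,2,3} = 0
So g(9) = 0.
Row C is a plain Nim row of size 19, so its Grundy value is 19.
Row D is a plain Nim row of size 2, so its Grundy value is 2.
The value of a disjunctive sum is the nim-sum of the parts.
Combined value = 2 XOR 0 XOR 19 XOR 2 = 19.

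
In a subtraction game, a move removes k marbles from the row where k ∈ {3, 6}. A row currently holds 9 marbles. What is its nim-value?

Grundy values for subtraction set {3, 6}:
g(0) = mex{} = 0
g(1) = mex{} = 0
g(2) = mex{} = 0
g(3) = mex{0} = 1
g(4) = mex{0} = 1
g(5) = mex{0} = 1
g(6) = mex{0,1} = 2
g(7) = mex{0,1} = 2
g(8) = mex{0,1} = 2
g(9) = mex{1,2} = 0
So g(9) = 0.

0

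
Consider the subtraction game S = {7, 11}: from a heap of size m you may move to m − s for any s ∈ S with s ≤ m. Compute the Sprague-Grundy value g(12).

Build the Grundy sequence with g(k) = mex{g(k−s) : s ∈ {7, 11}, s ≤ k}:
k:     0  1  2  3  4  5  6  7  8  9 10 11 12
g(k):  0  0  0  0  0  0  0  1  1  1  1  1  1
So g(12) = 1.

1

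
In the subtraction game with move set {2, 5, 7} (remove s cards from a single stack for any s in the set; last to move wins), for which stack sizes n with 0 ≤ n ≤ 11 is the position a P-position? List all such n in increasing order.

0, 1, 4, 10

Build the Grundy sequence with g(k) = mex{g(k−s) : s ∈ {2, 5, 7}, s ≤ k}:
k:     0  1  2  3  4  5  6  7  8  9 10 11
g(k):  0  0  1  1  0  2  1  3  2  2  0  3
The P-positions (g = 0) in 0..11 are 0, 1, 4, 10.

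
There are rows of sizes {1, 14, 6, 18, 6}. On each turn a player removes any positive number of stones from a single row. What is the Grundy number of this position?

Nim-sum: 1 ^ 14 ^ 6 ^ 18 ^ 6 = 29.

29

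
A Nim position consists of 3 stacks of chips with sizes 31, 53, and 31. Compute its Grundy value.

53

Compute the nim-sum pairwise:
31 ^ 53 = 42
42 ^ 31 = 53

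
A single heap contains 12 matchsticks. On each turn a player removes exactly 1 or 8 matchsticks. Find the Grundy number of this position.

1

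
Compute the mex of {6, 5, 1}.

0

0 is not in the set, so the mex is 0.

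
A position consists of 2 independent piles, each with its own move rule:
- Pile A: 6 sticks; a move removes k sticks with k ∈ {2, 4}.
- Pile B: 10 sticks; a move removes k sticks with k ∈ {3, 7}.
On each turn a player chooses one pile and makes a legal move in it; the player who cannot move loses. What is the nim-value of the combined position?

0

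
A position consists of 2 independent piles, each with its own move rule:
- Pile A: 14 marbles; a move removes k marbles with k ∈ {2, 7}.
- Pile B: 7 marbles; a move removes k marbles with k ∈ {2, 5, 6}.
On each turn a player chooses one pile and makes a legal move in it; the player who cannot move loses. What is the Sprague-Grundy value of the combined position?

3

Build the Grundy sequence for pile A with g(k) = mex{g(k−s) : s ∈ {2, 7}, s ≤ k}:
k:     0  1  2  3  4  5  6  7  8  9 10 11 12 13 14
g(k):  0  0  1  1  0  0  1  1  2  0  0  1  1  0  0
So g(14) = 0.
Build the Grundy sequence for pile B with g(k) = mex{g(k−s) : s ∈ {2, 5, 6}, s ≤ k}:
g(0) = mex{} = 0
g(1) = mex{} = 0
g(2) = mex{0} = 1
g(3) = mex{0} = 1
g(4) = mex{1} = 0
g(5) = mex{0,1} = 2
g(6) = mex{0} = 1
g(7) = mex{0,1,2} = 3
So g(7) = 3.
By the Sprague-Grundy theorem, the Grundy value of a sum of independent games is the XOR of the component values.
Combined value = 0 ⊕ 3 = 3.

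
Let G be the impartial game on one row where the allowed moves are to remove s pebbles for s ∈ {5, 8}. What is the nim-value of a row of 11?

Build the Grundy sequence with g(k) = mex{g(k−s) : s ∈ {5, 8}, s ≤ k}:
g(0) = mex{} = 0
g(1) = mex{} = 0
g(2) = mex{} = 0
g(3) = mex{} = 0
g(4) = mex{} = 0
g(5) = mex{0} = 1
g(6) = mex{0} = 1
g(7) = mex{0} = 1
g(8) = mex{0} = 1
g(9) = mex{0} = 1
g(10) = mex{0,1} = 2
g(11) = mex{0,1} = 2
So g(11) = 2.

2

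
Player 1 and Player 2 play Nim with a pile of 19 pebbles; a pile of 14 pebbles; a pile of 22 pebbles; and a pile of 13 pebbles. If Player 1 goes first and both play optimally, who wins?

Nim-sum: 19 ⊕ 14 ⊕ 22 ⊕ 13 = 6.
The nim-sum is 6 ≠ 0, so this is an N-position: the player to move can win; Player 1 has a winning move.

Player 1 wins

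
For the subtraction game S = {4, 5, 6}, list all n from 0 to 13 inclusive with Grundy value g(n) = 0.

0, 1, 2, 3, 10, 11, 12, 13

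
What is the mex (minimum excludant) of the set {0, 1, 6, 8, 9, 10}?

2

The values 0, 1 are all present; 2 is the first non-negative integer missing from the set.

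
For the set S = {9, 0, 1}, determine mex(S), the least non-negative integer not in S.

2

The values 0, 1 are all present; 2 is the first non-negative integer missing from the set.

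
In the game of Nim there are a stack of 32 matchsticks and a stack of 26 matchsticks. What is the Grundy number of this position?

58

Nim-sum: 32 XOR 26 = 58.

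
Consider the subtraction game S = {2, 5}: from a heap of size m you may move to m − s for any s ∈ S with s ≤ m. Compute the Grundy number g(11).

Grundy values for subtraction set {2, 5}:
g(0) = mex{} = 0
g(1) = mex{} = 0
g(2) = mex{0} = 1
g(3) = mex{0} = 1
g(4) = mex{1} = 0
g(5) = mex{0,1} = 2
g(6) = mex{0} = 1
g(7) = mex{1,2} = 0
g(8) = mex{1} = 0
g(9) = mex{0} = 1
g(10) = mex{0,2} = 1
g(11) = mex{1} = 0
So g(11) = 0.

0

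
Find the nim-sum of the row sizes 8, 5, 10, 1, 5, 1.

Nim-sum: 8 ⊕ 5 ⊕ 10 ⊕ 1 ⊕ 5 ⊕ 1 = 2.

2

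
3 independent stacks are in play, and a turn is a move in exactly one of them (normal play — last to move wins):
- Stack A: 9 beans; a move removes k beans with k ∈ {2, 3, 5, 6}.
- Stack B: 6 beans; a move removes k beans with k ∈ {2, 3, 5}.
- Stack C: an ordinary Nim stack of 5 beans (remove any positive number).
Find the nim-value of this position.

Build the Grundy sequence for stack A with g(k) = mex{g(k−s) : s ∈ {2, 3, 5, 6}, s ≤ k}:
g(0) = mex{} = 0
g(1) = mex{} = 0
g(2) = mex{0} = 1
g(3) = mex{0} = 1
g(4) = mex{0,1} = 2
g(5) = mex{0,1} = 2
g(6) = mex{0,1,2} = 3
g(7) = mex{0,1,2} = 3
g(8) = mex{1,2,3} = 0
g(9) = mex{1,2,3} = 0
So g(9) = 0.
Build the Grundy sequence for stack B with g(k) = mex{g(k−s) : s ∈ {2, 3, 5}, s ≤ k}:
g(0) = mex{} = 0
g(1) = mex{} = 0
g(2) = mex{0} = 1
g(3) = mex{0} = 1
g(4) = mex{0,1} = 2
g(5) = mex{0,1} = 2
g(6) = mex{0,1,2} = 3
So g(6) = 3.
Stack C is a plain Nim stack of size 5, so its Grundy value is 5.
The value of a disjunctive sum is the nim-sum of the parts.
Combined value = 0 XOR 3 XOR 5 = 6.

6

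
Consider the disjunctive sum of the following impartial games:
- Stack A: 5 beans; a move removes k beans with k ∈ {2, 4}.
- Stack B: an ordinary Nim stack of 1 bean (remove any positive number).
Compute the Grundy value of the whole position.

3

Grundy values for stack A (subtraction set {2, 4}):
g(0) = mex{} = 0
g(1) = mex{} = 0
g(2) = mex{0} = 1
g(3) = mex{0} = 1
g(4) = mex{0,1} = 2
g(5) = mex{0,1} = 2
So g(5) = 2.
Stack B is a plain Nim stack of size 1, so its Grundy value is 1.
By the Sprague-Grundy theorem, the Grundy value of a sum of independent games is the XOR of the component values.
Combined value = 2 XOR 1 = 3.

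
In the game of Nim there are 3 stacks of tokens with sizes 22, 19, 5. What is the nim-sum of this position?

0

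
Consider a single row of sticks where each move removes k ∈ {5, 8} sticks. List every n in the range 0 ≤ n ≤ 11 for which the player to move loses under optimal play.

0, 1, 2, 3, 4

Grundy values for subtraction set {5, 8}:
g(0) = mex{} = 0
g(1) = mex{} = 0
g(2) = mex{} = 0
g(3) = mex{} = 0
g(4) = mex{} = 0
g(5) = mex{0} = 1
g(6) = mex{0} = 1
g(7) = mex{0} = 1
g(8) = mex{0} = 1
g(9) = mex{0} = 1
g(10) = mex{0,1} = 2
g(11) = mex{0,1} = 2
The P-positions (g = 0) in 0..11 are 0, 1, 2, 3, 4.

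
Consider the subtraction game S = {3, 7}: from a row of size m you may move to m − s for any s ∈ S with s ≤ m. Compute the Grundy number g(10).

0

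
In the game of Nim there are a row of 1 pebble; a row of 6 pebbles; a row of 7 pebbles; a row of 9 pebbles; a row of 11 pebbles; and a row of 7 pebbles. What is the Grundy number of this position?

5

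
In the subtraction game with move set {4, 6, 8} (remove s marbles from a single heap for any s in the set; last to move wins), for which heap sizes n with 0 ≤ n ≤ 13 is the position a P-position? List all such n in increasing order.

Grundy values for subtraction set {4, 6, 8}:
k:     0  1  2  3  4  5  6  7  8  9 10 11 12 13
g(k):  0  0  0  0  1  1  1  1  2  2  2  2  0  0
The P-positions (g = 0) in 0..13 are 0, 1, 2, 3, 12, 13.

0, 1, 2, 3, 12, 13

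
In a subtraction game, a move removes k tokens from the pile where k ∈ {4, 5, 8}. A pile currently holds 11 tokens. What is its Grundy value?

2

Build the Grundy sequence with g(k) = mex{g(k−s) : s ∈ {4, 5, 8}, s ≤ k}:
k:     0  1  2  3  4  5  6  7  8  9 10 11
g(k):  0  0  0  0  1  1  1  1  2  2  2  2
So g(11) = 2.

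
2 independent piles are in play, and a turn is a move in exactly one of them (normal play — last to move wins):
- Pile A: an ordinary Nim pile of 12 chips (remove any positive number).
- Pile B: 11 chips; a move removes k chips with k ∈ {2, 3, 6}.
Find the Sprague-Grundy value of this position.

Pile A is a plain Nim pile of size 12, so its Grundy value is 12.
Build the Grundy sequence for pile B with g(k) = mex{g(k−s) : s ∈ {2, 3, 6}, s ≤ k}:
g(0) = mex{} = 0
g(1) = mex{} = 0
g(2) = mex{0} = 1
g(3) = mex{0} = 1
g(4) = mex{0,1} = 2
g(5) = mex{1} = 0
g(6) = mex{0,1,2} = 3
g(7) = mex{0,2} = 1
g(8) = mex{0,1,3} = 2
g(9) = mex{1,3} = 0
g(10) = mex{1,2} = 0
g(11) = mex{0,2} = 1
So g(11) = 1.
By the Sprague-Grundy theorem, the Grundy value of a sum of independent games is the XOR of the component values.
Combined value = 12 XOR 1 = 13.

13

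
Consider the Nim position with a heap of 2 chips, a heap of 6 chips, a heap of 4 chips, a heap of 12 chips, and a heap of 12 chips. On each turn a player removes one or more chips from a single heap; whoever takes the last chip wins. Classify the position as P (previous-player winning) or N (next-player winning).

P-position

Nim-sum: 2 ^ 6 ^ 4 ^ 12 ^ 12 = 0.
The nim-sum is 0, so this is a P-position: the player to move is in a losing position under optimal play.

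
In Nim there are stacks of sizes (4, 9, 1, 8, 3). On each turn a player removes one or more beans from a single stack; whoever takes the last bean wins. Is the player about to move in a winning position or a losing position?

Winning position

Nim-sum: 4 XOR 9 XOR 1 XOR 8 XOR 3 = 7.
The nim-sum is 7 ≠ 0, so this is an N-position: the player to move can win.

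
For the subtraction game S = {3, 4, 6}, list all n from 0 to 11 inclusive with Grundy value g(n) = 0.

Build the Grundy sequence with g(k) = mex{g(k−s) : s ∈ {3, 4, 6}, s ≤ k}:
g(0) = mex{} = 0
g(1) = mex{} = 0
g(2) = mex{} = 0
g(3) = mex{0} = 1
g(4) = mex{0} = 1
g(5) = mex{0} = 1
g(6) = mex{0,1} = 2
g(7) = mex{0,1} = 2
g(8) = mex{0,1} = 2
g(9) = mex{1,2} = 0
g(10) = mex{1,2} = 0
g(11) = mex{1,2} = 0
The P-positions (g = 0) in 0..11 are 0, 1, 2, 9, 10, 11.

0, 1, 2, 9, 10, 11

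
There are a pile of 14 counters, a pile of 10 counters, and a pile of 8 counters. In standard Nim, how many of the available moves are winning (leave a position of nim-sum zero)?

Nim-sum: 14 ⊕ 10 ⊕ 8 = 12.
The overall nim-sum is X = 12. A pile of size p has a winning move iff p XOR X < p (reduce it to p XOR X).
  14: 14 XOR 12 = 2 < 14 — winning move (to 2).
  10: 10 XOR 12 = 6 < 10 — winning move (to 6).
  8: 8 XOR 12 = 4 < 8 — winning move (to 4).
That gives 3 winning moves.

3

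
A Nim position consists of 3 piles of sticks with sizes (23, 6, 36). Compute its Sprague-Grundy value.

53

Nim-sum: 23 XOR 6 XOR 36 = 53.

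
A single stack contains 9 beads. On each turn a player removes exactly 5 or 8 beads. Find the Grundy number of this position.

Grundy values for subtraction set {5, 8}:
g(0) = mex{} = 0
g(1) = mex{} = 0
g(2) = mex{} = 0
g(3) = mex{} = 0
g(4) = mex{} = 0
g(5) = mex{0} = 1
g(6) = mex{0} = 1
g(7) = mex{0} = 1
g(8) = mex{0} = 1
g(9) = mex{0} = 1
So g(9) = 1.

1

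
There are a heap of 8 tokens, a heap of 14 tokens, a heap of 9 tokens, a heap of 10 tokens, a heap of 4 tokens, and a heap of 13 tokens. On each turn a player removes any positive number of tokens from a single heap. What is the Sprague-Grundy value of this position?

12

Bitwise XOR of the heap sizes:
  1000  (8)
  1110  (14)
  1001  (9)
  1010  (10)
  0100  (4)
  1101  (13)
  ----
  1100  (12)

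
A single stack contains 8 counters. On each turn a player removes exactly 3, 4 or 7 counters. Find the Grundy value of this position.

Compute g(0), g(1), … for moves {3, 4, 7}:
g(0) = mex{} = 0
g(1) = mex{} = 0
g(2) = mex{} = 0
g(3) = mex{0} = 1
g(4) = mex{0} = 1
g(5) = mex{0} = 1
g(6) = mex{0,1} = 2
g(7) = mex{0,1} = 2
g(8) = mex{0,1} = 2
So g(8) = 2.

2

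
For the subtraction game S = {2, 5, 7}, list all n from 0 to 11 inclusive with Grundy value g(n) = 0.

0, 1, 4, 10

Build the Grundy sequence with g(k) = mex{g(k−s) : s ∈ {2, 5, 7}, s ≤ k}:
g(0) = mex{} = 0
g(1) = mex{} = 0
g(2) = mex{0} = 1
g(3) = mex{0} = 1
g(4) = mex{1} = 0
g(5) = mex{0,1} = 2
g(6) = mex{0} = 1
g(7) = mex{0,1,2} = 3
g(8) = mex{0,1} = 2
g(9) = mex{0,1,3} = 2
g(10) = mex{1,2} = 0
g(11) = mex{0,1,2} = 3
The P-positions (g = 0) in 0..11 are 0, 1, 4, 10.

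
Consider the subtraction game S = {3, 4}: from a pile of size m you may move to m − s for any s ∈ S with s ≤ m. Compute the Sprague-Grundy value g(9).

0

Build the Grundy sequence with g(k) = mex{g(k−s) : s ∈ {3, 4}, s ≤ k}:
k:     0  1  2  3  4  5  6  7  8  9
g(k):  0  0  0  1  1  1  2  0  0  0
So g(9) = 0.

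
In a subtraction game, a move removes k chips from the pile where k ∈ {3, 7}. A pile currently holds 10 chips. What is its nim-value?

Build the Grundy sequence with g(k) = mex{g(k−s) : s ∈ {3, 7}, s ≤ k}:
k:     0  1  2  3  4  5  6  7  8  9 10
g(k):  0  0  0  1  1  1  0  2  2  1  0
So g(10) = 0.

0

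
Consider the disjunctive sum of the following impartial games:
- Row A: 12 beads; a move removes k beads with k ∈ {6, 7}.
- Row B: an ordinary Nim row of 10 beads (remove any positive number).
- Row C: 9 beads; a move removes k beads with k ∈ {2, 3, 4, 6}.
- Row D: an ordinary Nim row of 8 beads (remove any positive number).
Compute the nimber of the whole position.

0

Grundy values for row A (subtraction set {6, 7}):
g(0) = mex{} = 0
g(1) = mex{} = 0
g(2) = mex{} = 0
g(3) = mex{} = 0
g(4) = mex{} = 0
g(5) = mex{} = 0
g(6) = mex{0} = 1
g(7) = mex{0} = 1
g(8) = mex{0} = 1
g(9) = mex{0} = 1
g(10) = mex{0} = 1
g(11) = mex{0} = 1
g(12) = mex{0,1} = 2
So g(12) = 2.
Row B is a plain Nim row of size 10, so its Grundy value is 10.
Build the Grundy sequence for row C with g(k) = mex{g(k−s) : s ∈ {2, 3, 4, 6}, s ≤ k}:
k:     0  1  2  3  4  5  6  7  8  9
g(k):  0  0  1  1  2  2  3  3  0  0
So g(9) = 0.
Row D is a plain Nim row of size 8, so its Grundy value is 8.
The value of a disjunctive sum is the nim-sum of the parts.
Combined value = 2 XOR 10 XOR 0 XOR 8 = 0.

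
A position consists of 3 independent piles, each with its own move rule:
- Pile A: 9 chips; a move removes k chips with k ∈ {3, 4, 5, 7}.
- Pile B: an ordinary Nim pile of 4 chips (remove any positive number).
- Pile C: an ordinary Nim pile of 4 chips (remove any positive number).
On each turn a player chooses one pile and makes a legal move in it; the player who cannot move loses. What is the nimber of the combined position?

3

Grundy values for pile A (subtraction set {3, 4, 5, 7}):
k:     0  1  2  3  4  5  6  7  8  9
g(k):  0  0  0  1  1  1  2  2  2  3
So g(9) = 3.
Pile B is a plain Nim pile of size 4, so its Grundy value is 4.
Pile C is a plain Nim pile of size 4, so its Grundy value is 4.
By the Sprague-Grundy theorem, the Grundy value of a sum of independent games is the XOR of the component values.
Combined value = 3 XOR 4 XOR 4 = 3.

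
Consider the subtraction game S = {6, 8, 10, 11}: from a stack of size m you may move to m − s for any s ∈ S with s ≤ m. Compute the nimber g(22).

0

Grundy values for subtraction set {6, 8, 10, 11}:
k:     0  1  2  3  4  5  6  7  8  9 10 11 12 13 14 15 16 17 18 19 20 21 22
g(k):  0  0  0  0  0  0  1  1  1  1  1  1  2  2  2  2  2  0  0  0  0  0  0
So g(22) = 0.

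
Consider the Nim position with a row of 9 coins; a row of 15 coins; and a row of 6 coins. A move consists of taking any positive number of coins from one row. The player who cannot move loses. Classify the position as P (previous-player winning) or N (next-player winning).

P-position

Compute the nim-sum pairwise:
9 ⊕ 15 = 6
6 ⊕ 6 = 0
The nim-sum is 0, so this is a P-position: the player to move is in a losing position under optimal play.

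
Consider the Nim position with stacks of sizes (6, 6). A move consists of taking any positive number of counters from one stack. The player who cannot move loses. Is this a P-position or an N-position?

Write each in binary and XOR column by column:
  110  (6)
  110  (6)
  ---
  000  (0)
The nim-sum is 0, so this is a P-position: the player to move is in a losing position under optimal play.

P-position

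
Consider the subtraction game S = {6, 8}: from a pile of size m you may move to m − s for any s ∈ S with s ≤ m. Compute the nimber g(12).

2

Grundy values for subtraction set {6, 8}:
k:     0  1  2  3  4  5  6  7  8  9 10 11 12
g(k):  0  0  0  0  0  0  1  1  1  1  1  1  2
So g(12) = 2.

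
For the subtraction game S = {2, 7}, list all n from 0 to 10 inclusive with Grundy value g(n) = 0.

0, 1, 4, 5, 9, 10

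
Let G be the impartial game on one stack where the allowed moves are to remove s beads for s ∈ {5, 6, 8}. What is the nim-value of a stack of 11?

2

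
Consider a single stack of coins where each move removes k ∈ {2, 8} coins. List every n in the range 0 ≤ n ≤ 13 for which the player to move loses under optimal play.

0, 1, 4, 5, 10, 11

Compute g(0), g(1), … for moves {2, 8}:
k:     0  1  2  3  4  5  6  7  8  9 10 11 12 13
g(k):  0  0  1  1  0  0  1  1  2  2  0  0  1  1
The P-positions (g = 0) in 0..13 are 0, 1, 4, 5, 10, 11.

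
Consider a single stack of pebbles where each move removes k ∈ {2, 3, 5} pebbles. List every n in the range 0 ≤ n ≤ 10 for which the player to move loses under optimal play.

Grundy values for subtraction set {2, 3, 5}:
g(0) = mex{} = 0
g(1) = mex{} = 0
g(2) = mex{0} = 1
g(3) = mex{0} = 1
g(4) = mex{0,1} = 2
g(5) = mex{0,1} = 2
g(6) = mex{0,1,2} = 3
g(7) = mex{1,2} = 0
g(8) = mex{1,2,3} = 0
g(9) = mex{0,2,3} = 1
g(10) = mex{0,2} = 1
The P-positions (g = 0) in 0..10 are 0, 1, 7, 8.

0, 1, 7, 8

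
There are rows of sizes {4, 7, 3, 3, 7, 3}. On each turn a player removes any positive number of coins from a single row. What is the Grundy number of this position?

Nim-sum: 4 XOR 7 XOR 3 XOR 3 XOR 7 XOR 3 = 7.

7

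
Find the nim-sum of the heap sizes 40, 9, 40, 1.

8

Nim-sum: 40 ^ 9 ^ 40 ^ 1 = 8.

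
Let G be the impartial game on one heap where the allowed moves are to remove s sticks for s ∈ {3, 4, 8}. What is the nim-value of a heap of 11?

Grundy values for subtraction set {3, 4, 8}:
k:     0  1  2  3  4  5  6  7  8  9 10 11
g(k):  0  0  0  1  1  1  2  0  2  3  1  3
So g(11) = 3.

3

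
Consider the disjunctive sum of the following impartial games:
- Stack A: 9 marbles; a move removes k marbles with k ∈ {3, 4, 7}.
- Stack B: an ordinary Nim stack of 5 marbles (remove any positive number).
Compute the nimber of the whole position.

For stack A, compute g(0), g(1), … with moves {3, 4, 7}:
g(0) = mex{} = 0
g(1) = mex{} = 0
g(2) = mex{} = 0
g(3) = mex{0} = 1
g(4) = mex{0} = 1
g(5) = mex{0} = 1
g(6) = mex{0,1} = 2
g(7) = mex{0,1} = 2
g(8) = mex{0,1} = 2
g(9) = mex{0,1,2} = 3
So g(9) = 3.
Stack B is a plain Nim stack of size 5, so its Grundy value is 5.
The value of a disjunctive sum is the nim-sum of the parts.
Combined value = 3 ⊕ 5 = 6.

6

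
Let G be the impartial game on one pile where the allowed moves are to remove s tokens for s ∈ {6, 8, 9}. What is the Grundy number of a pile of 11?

1

Compute g(0), g(1), … for moves {6, 8, 9}:
g(0) = mex{} = 0
g(1) = mex{} = 0
g(2) = mex{} = 0
g(3) = mex{} = 0
g(4) = mex{} = 0
g(5) = mex{} = 0
g(6) = mex{0} = 1
g(7) = mex{0} = 1
g(8) = mex{0} = 1
g(9) = mex{0} = 1
g(10) = mex{0} = 1
g(11) = mex{0} = 1
So g(11) = 1.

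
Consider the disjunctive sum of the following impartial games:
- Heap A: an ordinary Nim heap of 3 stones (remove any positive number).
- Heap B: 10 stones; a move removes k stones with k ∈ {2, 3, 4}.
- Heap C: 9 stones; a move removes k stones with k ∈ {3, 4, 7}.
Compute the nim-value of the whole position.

2

Heap A is a plain Nim heap of size 3, so its Grundy value is 3.
Grundy values for heap B (subtraction set {2, 3, 4}):
k:     0  1  2  3  4  5  6  7  8  9 10
g(k):  0  0  1  1  2  2  0  0  1  1  2
So g(10) = 2.
For heap C, compute g(0), g(1), … with moves {3, 4, 7}:
g(0) = mex{} = 0
g(1) = mex{} = 0
g(2) = mex{} = 0
g(3) = mex{0} = 1
g(4) = mex{0} = 1
g(5) = mex{0} = 1
g(6) = mex{0,1} = 2
g(7) = mex{0,1} = 2
g(8) = mex{0,1} = 2
g(9) = mex{0,1,2} = 3
So g(9) = 3.
By the Sprague-Grundy theorem, the Grundy value of a sum of independent games is the XOR of the component values.
Combined value = 3 XOR 2 XOR 3 = 2.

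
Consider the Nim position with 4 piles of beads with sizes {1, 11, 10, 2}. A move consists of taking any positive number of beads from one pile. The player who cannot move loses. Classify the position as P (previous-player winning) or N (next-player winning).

Write each in binary and XOR column by column:
  0001  (1)
  1011  (11)
  1010  (10)
  0010  (2)
  ----
  0010  (2)
The nim-sum is 2 ≠ 0, so this is an N-position: the player to move can win.

N-position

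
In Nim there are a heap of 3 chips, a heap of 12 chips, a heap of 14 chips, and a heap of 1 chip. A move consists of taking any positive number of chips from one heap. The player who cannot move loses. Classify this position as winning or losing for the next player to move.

Losing position

Compute the nim-sum pairwise:
3 ⊕ 12 = 15
15 ⊕ 14 = 1
1 ⊕ 1 = 0
The nim-sum is 0, so this is a P-position: the player to move is in a losing position under optimal play.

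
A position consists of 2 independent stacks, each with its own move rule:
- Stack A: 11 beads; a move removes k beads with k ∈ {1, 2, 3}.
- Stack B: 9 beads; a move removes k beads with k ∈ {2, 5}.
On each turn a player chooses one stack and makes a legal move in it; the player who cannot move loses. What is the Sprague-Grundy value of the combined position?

2

Grundy values for stack A (subtraction set {1, 2, 3}):
g(0) = mex{} = 0
g(1) = mex{0} = 1
g(2) = mex{0,1} = 2
g(3) = mex{0,1,2} = 3
g(4) = mex{1,2,3} = 0
g(5) = mex{0,2,3} = 1
g(6) = mex{0,1,3} = 2
g(7) = mex{0,1,2} = 3
g(8) = mex{1,2,3} = 0
g(9) = mex{0,2,3} = 1
g(10) = mex{0,1,3} = 2
g(11) = mex{0,1,2} = 3
So g(11) = 3.
Build the Grundy sequence for stack B with g(k) = mex{g(k−s) : s ∈ {2, 5}, s ≤ k}:
k:     0  1  2  3  4  5  6  7  8  9
g(k):  0  0  1  1  0  2  1  0  0  1
So g(9) = 1.
The value of a disjunctive sum is the nim-sum of the parts.
Combined value = 3 ⊕ 1 = 2.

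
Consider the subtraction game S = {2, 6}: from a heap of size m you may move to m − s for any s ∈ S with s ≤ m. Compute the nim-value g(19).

1

Grundy values for subtraction set {2, 6}:
k:     0  1  2  3  4  5  6  7  8  9 10 11 12 13 14 15 16 17 18 19
g(k):  0  0  1  1  0  0  1  1  0  0  1  1  0  0  1  1  0  0  1  1
So g(19) = 1.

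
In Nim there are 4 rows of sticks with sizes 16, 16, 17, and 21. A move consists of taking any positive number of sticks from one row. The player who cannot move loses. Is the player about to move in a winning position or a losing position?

Winning position

Compute the nim-sum pairwise:
16 XOR 16 = 0
0 XOR 17 = 17
17 XOR 21 = 4
The nim-sum is 4 ≠ 0, so this is an N-position: the player to move can win.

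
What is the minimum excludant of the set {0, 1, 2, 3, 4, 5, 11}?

The values 0, 1, 2, 3, 4, 5 are all present; 6 is the first non-negative integer missing from the set.

6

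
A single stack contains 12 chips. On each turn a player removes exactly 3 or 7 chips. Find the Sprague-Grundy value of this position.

Grundy values for subtraction set {3, 7}:
g(0) = mex{} = 0
g(1) = mex{} = 0
g(2) = mex{} = 0
g(3) = mex{0} = 1
g(4) = mex{0} = 1
g(5) = mex{0} = 1
g(6) = mex{1} = 0
g(7) = mex{0,1} = 2
g(8) = mex{0,1} = 2
g(9) = mex{0} = 1
g(10) = mex{1,2} = 0
g(11) = mex{1,2} = 0
g(12) = mex{1} = 0
So g(12) = 0.

0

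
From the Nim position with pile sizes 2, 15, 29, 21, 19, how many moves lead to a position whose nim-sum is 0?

3

Nim-sum: 2 ⊕ 15 ⊕ 29 ⊕ 21 ⊕ 19 = 22.
The overall nim-sum is X = 22. A pile of size p has a winning move iff p XOR X < p (reduce it to p XOR X).
  2: 2 XOR 22 = 20 ≥ 2 — no move.
  15: 15 XOR 22 = 25 ≥ 15 — no move.
  29: 29 XOR 22 = 11 < 29 — winning move (to 11).
  21: 21 XOR 22 = 3 < 21 — winning move (to 3).
  19: 19 XOR 22 = 5 < 19 — winning move (to 5).
That gives 3 winning moves.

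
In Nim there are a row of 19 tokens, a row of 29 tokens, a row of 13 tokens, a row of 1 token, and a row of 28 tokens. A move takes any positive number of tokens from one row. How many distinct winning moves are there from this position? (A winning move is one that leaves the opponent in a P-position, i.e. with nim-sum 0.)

Bitwise XOR of the heap sizes:
  10011  (19)
  11101  (29)
  01101  (13)
  00001  (1)
  11100  (28)
  -----
  11110  (30)
The overall nim-sum is X = 30. A row of size p has a winning move iff p XOR X < p (reduce it to p XOR X).
  19: 19 XOR 30 = 13 < 19 — winning move (to 13).
  29: 29 XOR 30 = 3 < 29 — winning move (to 3).
  13: 13 XOR 30 = 19 ≥ 13 — no move.
  1: 1 XOR 30 = 31 ≥ 1 — no move.
  28: 28 XOR 30 = 2 < 28 — winning move (to 2).
That gives 3 winning moves.

3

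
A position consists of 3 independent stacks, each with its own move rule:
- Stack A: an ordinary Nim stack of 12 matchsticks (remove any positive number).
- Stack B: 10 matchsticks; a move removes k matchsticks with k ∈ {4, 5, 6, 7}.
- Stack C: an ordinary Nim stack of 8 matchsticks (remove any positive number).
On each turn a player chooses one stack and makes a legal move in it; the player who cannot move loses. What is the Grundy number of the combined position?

6

Stack A is a plain Nim stack of size 12, so its Grundy value is 12.
Grundy values for stack B (subtraction set {4, 5, 6, 7}):
k:     0  1  2  3  4  5  6  7  8  9 10
g(k):  0  0  0  0  1  1  1  1  2  2  2
So g(10) = 2.
Stack C is a plain Nim stack of size 8, so its Grundy value is 8.
By the Sprague-Grundy theorem, the Grundy value of a sum of independent games is the XOR of the component values.
Combined value = 12 XOR 2 XOR 8 = 6.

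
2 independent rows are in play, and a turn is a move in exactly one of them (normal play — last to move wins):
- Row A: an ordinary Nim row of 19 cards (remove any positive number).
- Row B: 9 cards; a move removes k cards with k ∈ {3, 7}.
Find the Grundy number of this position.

18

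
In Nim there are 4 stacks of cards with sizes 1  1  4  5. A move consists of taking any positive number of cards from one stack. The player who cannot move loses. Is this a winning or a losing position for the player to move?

Nim-sum: 1 XOR 1 XOR 4 XOR 5 = 1.
The nim-sum is 1 ≠ 0, so this is an N-position: the player to move can win.

Winning position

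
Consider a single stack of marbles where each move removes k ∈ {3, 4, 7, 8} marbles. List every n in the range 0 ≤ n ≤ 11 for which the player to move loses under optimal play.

0, 1, 2, 11

Grundy values for subtraction set {3, 4, 7, 8}:
g(0) = mex{} = 0
g(1) = mex{} = 0
g(2) = mex{} = 0
g(3) = mex{0} = 1
g(4) = mex{0} = 1
g(5) = mex{0} = 1
g(6) = mex{0,1} = 2
g(7) = mex{0,1} = 2
g(8) = mex{0,1} = 2
g(9) = mex{0,1,2} = 3
g(10) = mex{0,1,2} = 3
g(11) = mex{1,2} = 0
The P-positions (g = 0) in 0..11 are 0, 1, 2, 11.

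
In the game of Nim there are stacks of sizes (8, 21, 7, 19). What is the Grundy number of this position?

Compute the nim-sum pairwise:
8 ^ 21 = 29
29 ^ 7 = 26
26 ^ 19 = 9

9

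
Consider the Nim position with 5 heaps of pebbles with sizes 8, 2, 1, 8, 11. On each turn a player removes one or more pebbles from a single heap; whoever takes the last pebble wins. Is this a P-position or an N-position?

Nim-sum: 8 ^ 2 ^ 1 ^ 8 ^ 11 = 8.
The nim-sum is 8 ≠ 0, so this is an N-position: the player to move can win.

N-position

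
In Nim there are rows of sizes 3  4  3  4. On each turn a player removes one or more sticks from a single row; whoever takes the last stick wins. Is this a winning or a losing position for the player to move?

In binary:
  011  (3)
  100  (4)
  011  (3)
  100  (4)
  ---
  000  (0)
The nim-sum is 0, so this is a P-position: the player to move is in a losing position under optimal play.

Losing position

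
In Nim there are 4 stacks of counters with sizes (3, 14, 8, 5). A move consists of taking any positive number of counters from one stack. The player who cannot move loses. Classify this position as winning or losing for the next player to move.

Losing position

In binary:
  0011  (3)
  1110  (14)
  1000  (8)
  0101  (5)
  ----
  0000  (0)
The nim-sum is 0, so this is a P-position: the player to move is in a losing position under optimal play.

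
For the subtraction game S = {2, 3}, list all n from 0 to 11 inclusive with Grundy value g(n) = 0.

0, 1, 5, 6, 10, 11

Compute g(0), g(1), … for moves {2, 3}:
k:     0  1  2  3  4  5  6  7  8  9 10 11
g(k):  0  0  1  1  2  0  0  1  1  2  0  0
The P-positions (g = 0) in 0..11 are 0, 1, 5, 6, 10, 11.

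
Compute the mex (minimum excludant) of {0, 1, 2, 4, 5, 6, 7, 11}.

3

The values 0, 1, 2 are all present; 3 is the first non-negative integer missing from the set.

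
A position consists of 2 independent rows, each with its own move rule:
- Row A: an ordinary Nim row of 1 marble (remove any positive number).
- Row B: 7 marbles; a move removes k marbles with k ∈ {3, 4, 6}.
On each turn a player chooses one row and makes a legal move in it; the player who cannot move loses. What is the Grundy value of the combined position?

Row A is a plain Nim row of size 1, so its Grundy value is 1.
Grundy values for row B (subtraction set {3, 4, 6}):
k:     0  1  2  3  4  5  6  7
g(k):  0  0  0  1  1  1  2  2
So g(7) = 2.
By the Sprague-Grundy theorem, the Grundy value of a sum of independent games is the XOR of the component values.
Combined value = 1 ⊕ 2 = 3.

3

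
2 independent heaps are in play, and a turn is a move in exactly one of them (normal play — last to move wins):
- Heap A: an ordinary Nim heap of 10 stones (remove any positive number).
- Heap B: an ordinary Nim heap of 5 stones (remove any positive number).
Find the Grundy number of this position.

Heap A is a plain Nim heap of size 10, so its Grundy value is 10.
Heap B is a plain Nim heap of size 5, so its Grundy value is 5.
The value of a disjunctive sum is the nim-sum of the parts.
Combined value = 10 ⊕ 5 = 15.

15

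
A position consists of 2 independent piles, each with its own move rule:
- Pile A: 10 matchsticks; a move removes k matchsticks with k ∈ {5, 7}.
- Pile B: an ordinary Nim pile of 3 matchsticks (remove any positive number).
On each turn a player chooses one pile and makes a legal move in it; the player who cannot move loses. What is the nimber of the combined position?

1

Build the Grundy sequence for pile A with g(k) = mex{g(k−s) : s ∈ {5, 7}, s ≤ k}:
k:     0  1  2  3  4  5  6  7  8  9 10
g(k):  0  0  0  0  0  1  1  1  1  1  2
So g(10) = 2.
Pile B is a plain Nim pile of size 3, so its Grundy value is 3.
By the Sprague-Grundy theorem, the Grundy value of a sum of independent games is the XOR of the component values.
Combined value = 2 XOR 3 = 1.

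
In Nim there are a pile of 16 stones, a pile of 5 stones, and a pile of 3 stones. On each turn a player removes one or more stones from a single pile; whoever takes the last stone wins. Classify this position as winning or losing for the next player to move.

Winning position

Nim-sum: 16 XOR 5 XOR 3 = 22.
The nim-sum is 22 ≠ 0, so this is an N-position: the player to move can win.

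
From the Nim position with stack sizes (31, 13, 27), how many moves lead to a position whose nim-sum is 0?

3

Compute the nim-sum pairwise:
31 ⊕ 13 = 18
18 ⊕ 27 = 9
The overall nim-sum is X = 9. A stack of size p has a winning move iff p XOR X < p (reduce it to p XOR X).
  31: 31 XOR 9 = 22 < 31 — winning move (to 22).
  13: 13 XOR 9 = 4 < 13 — winning move (to 4).
  27: 27 XOR 9 = 18 < 27 — winning move (to 18).
That gives 3 winning moves.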